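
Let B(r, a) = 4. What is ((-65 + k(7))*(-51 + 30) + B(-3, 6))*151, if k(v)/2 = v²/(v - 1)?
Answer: 154926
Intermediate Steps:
k(v) = 2*v²/(-1 + v) (k(v) = 2*(v²/(v - 1)) = 2*(v²/(-1 + v)) = 2*v²/(-1 + v))
((-65 + k(7))*(-51 + 30) + B(-3, 6))*151 = ((-65 + 2*7²/(-1 + 7))*(-51 + 30) + 4)*151 = ((-65 + 2*49/6)*(-21) + 4)*151 = ((-65 + 2*49*(⅙))*(-21) + 4)*151 = ((-65 + 49/3)*(-21) + 4)*151 = (-146/3*(-21) + 4)*151 = (1022 + 4)*151 = 1026*151 = 154926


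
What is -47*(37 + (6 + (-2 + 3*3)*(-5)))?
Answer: -376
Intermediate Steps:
-47*(37 + (6 + (-2 + 3*3)*(-5))) = -47*(37 + (6 + (-2 + 9)*(-5))) = -47*(37 + (6 + 7*(-5))) = -47*(37 + (6 - 35)) = -47*(37 - 29) = -47*8 = -376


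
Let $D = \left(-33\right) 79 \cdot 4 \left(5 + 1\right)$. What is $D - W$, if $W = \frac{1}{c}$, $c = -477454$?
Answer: $- \frac{29873341871}{477454} \approx -62568.0$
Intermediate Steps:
$W = - \frac{1}{477454}$ ($W = \frac{1}{-477454} = - \frac{1}{477454} \approx -2.0944 \cdot 10^{-6}$)
$D = -62568$ ($D = - 2607 \cdot 4 \cdot 6 = \left(-2607\right) 24 = -62568$)
$D - W = -62568 - - \frac{1}{477454} = -62568 + \frac{1}{477454} = - \frac{29873341871}{477454}$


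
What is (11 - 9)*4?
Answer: 8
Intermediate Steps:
(11 - 9)*4 = 2*4 = 8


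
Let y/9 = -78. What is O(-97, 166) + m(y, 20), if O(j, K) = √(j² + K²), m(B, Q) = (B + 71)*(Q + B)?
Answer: 430342 + √36965 ≈ 4.3053e+5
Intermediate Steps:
y = -702 (y = 9*(-78) = -702)
m(B, Q) = (71 + B)*(B + Q)
O(j, K) = √(K² + j²)
O(-97, 166) + m(y, 20) = √(166² + (-97)²) + ((-702)² + 71*(-702) + 71*20 - 702*20) = √(27556 + 9409) + (492804 - 49842 + 1420 - 14040) = √36965 + 430342 = 430342 + √36965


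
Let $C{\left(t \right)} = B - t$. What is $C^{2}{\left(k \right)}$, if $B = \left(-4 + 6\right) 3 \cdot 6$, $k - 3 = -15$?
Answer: $2304$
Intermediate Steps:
$k = -12$ ($k = 3 - 15 = -12$)
$B = 36$ ($B = 2 \cdot 3 \cdot 6 = 6 \cdot 6 = 36$)
$C{\left(t \right)} = 36 - t$
$C^{2}{\left(k \right)} = \left(36 - -12\right)^{2} = \left(36 + 12\right)^{2} = 48^{2} = 2304$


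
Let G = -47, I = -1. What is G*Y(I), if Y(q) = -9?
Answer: 423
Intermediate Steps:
G*Y(I) = -47*(-9) = 423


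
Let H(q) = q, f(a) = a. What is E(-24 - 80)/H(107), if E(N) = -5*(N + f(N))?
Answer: 1040/107 ≈ 9.7196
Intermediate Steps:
E(N) = -10*N (E(N) = -5*(N + N) = -10*N)
E(-24 - 80)/H(107) = -10*(-24 - 80)/107 = -10*(-104)*(1/107) = 1040*(1/107) = 1040/107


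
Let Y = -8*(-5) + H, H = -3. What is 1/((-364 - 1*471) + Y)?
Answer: -1/798 ≈ -0.0012531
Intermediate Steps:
Y = 37 (Y = -8*(-5) - 3 = 40 - 3 = 37)
1/((-364 - 1*471) + Y) = 1/((-364 - 1*471) + 37) = 1/((-364 - 471) + 37) = 1/(-835 + 37) = 1/(-798) = -1/798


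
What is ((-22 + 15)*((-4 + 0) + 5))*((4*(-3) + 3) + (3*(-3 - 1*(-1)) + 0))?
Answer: 105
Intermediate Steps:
((-22 + 15)*((-4 + 0) + 5))*((4*(-3) + 3) + (3*(-3 - 1*(-1)) + 0)) = (-7*(-4 + 5))*((-12 + 3) + (3*(-3 + 1) + 0)) = (-7*1)*(-9 + (3*(-2) + 0)) = -7*(-9 + (-6 + 0)) = -7*(-9 - 6) = -7*(-15) = 105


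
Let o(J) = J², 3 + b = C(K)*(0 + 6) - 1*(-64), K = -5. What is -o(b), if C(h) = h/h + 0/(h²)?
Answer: -4489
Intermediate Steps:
C(h) = 1 (C(h) = 1 + 0/h² = 1 + 0 = 1)
b = 67 (b = -3 + (1*(0 + 6) - 1*(-64)) = -3 + (1*6 + 64) = -3 + (6 + 64) = -3 + 70 = 67)
-o(b) = -1*67² = -1*4489 = -4489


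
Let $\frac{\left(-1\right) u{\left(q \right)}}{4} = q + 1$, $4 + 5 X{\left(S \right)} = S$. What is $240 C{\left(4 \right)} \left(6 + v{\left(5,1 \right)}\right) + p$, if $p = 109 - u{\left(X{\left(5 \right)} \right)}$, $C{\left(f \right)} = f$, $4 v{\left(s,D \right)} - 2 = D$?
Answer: $\frac{32969}{5} \approx 6593.8$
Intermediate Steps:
$v{\left(s,D \right)} = \frac{1}{2} + \frac{D}{4}$
$X{\left(S \right)} = - \frac{4}{5} + \frac{S}{5}$
$u{\left(q \right)} = -4 - 4 q$ ($u{\left(q \right)} = - 4 \left(q + 1\right) = - 4 \left(1 + q\right) = -4 - 4 q$)
$p = \frac{569}{5}$ ($p = 109 - \left(-4 - 4 \left(- \frac{4}{5} + \frac{1}{5} \cdot 5\right)\right) = 109 - \left(-4 - 4 \left(- \frac{4}{5} + 1\right)\right) = 109 - \left(-4 - \frac{4}{5}\right) = 109 - - \frac{24}{5} = 109 + \frac{24}{5} = \frac{569}{5} \approx 113.8$)
$240 C{\left(4 \right)} \left(6 + v{\left(5,1 \right)}\right) + p = 240 \cdot 4 \left(6 + \left(\frac{1}{2} + \frac{1}{4} \cdot 1\right)\right) + \frac{569}{5} = 240 \cdot 4 \left(6 + \left(\frac{1}{2} + \frac{1}{4}\right)\right) + \frac{569}{5} = 240 \cdot 4 \left(6 + \frac{3}{4}\right) + \frac{569}{5} = 240 \cdot 4 \cdot \frac{27}{4} + \frac{569}{5} = 240 \cdot 27 + \frac{569}{5} = 6480 + \frac{569}{5} = \frac{32969}{5}$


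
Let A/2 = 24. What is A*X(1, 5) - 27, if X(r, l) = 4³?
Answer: 3045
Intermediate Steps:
X(r, l) = 64
A = 48 (A = 2*24 = 48)
A*X(1, 5) - 27 = 48*64 - 27 = 3072 - 27 = 3045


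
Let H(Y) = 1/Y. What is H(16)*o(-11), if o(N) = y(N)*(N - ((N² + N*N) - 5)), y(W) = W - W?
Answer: 0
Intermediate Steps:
y(W) = 0
o(N) = 0 (o(N) = 0*(N - ((N² + N*N) - 5)) = 0*(N - ((N² + N²) - 5)) = 0*(N - (2*N² - 5)) = 0*(N - (-5 + 2*N²)) = 0*(N + (5 - 2*N²)) = 0*(5 + N - 2*N²) = 0)
H(16)*o(-11) = 0/16 = (1/16)*0 = 0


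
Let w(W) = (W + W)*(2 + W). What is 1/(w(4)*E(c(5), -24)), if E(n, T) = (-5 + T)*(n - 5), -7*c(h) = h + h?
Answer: 7/62640 ≈ 0.00011175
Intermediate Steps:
c(h) = -2*h/7 (c(h) = -(h + h)/7 = -2*h/7)
E(n, T) = (-5 + T)*(-5 + n)
w(W) = 2*W*(2 + W) (w(W) = (2*W)*(2 + W) = 2*W*(2 + W))
1/(w(4)*E(c(5), -24)) = 1/((2*4*(2 + 4))*(25 - 5*(-24) - (-10)*5/7 - (-48)*5/7)) = 1/((2*4*6)*(25 + 120 - 5*(-10/7) - 24*(-10/7))) = 1/(48*(25 + 120 + 50/7 + 240/7)) = 1/(48*(1305/7)) = 1/(62640/7) = 7/62640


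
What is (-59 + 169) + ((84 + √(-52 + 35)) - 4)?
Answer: 190 + I*√17 ≈ 190.0 + 4.1231*I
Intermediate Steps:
(-59 + 169) + ((84 + √(-52 + 35)) - 4) = 110 + ((84 + √(-17)) - 4) = 110 + ((84 + I*√17) - 4) = 110 + (80 + I*√17) = 190 + I*√17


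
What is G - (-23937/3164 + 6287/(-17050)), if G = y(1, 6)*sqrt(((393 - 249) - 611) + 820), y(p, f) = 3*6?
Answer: 214008959/26973100 + 18*sqrt(353) ≈ 346.12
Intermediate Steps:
y(p, f) = 18
G = 18*sqrt(353) (G = 18*sqrt(((393 - 249) - 611) + 820) = 18*sqrt((144 - 611) + 820) = 18*sqrt(-467 + 820) = 18*sqrt(353) ≈ 338.19)
G - (-23937/3164 + 6287/(-17050)) = 18*sqrt(353) - (-23937/3164 + 6287/(-17050)) = 18*sqrt(353) - (-23937*1/3164 + 6287*(-1/17050)) = 18*sqrt(353) - (-23937/3164 - 6287/17050) = 18*sqrt(353) - 1*(-214008959/26973100) = 18*sqrt(353) + 214008959/26973100 = 214008959/26973100 + 18*sqrt(353)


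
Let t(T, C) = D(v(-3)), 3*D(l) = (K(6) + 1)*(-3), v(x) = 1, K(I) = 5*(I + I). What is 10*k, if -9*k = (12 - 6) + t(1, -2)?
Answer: 550/9 ≈ 61.111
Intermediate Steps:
K(I) = 10*I (K(I) = 5*(2*I) = 10*I)
D(l) = -61 (D(l) = ((10*6 + 1)*(-3))/3 = ((60 + 1)*(-3))/3 = (61*(-3))/3 = (⅓)*(-183) = -61)
t(T, C) = -61
k = 55/9 (k = -((12 - 6) - 61)/9 = -(6 - 61)/9 = -⅑*(-55) = 55/9 ≈ 6.1111)
10*k = 10*(55/9) = 550/9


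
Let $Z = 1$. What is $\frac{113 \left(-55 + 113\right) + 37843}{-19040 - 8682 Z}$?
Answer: $- \frac{44397}{27722} \approx -1.6015$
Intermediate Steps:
$\frac{113 \left(-55 + 113\right) + 37843}{-19040 - 8682 Z} = \frac{113 \left(-55 + 113\right) + 37843}{-19040 - 8682} = \frac{113 \cdot 58 + 37843}{-19040 - 8682} = \frac{6554 + 37843}{-27722} = 44397 \left(- \frac{1}{27722}\right) = - \frac{44397}{27722}$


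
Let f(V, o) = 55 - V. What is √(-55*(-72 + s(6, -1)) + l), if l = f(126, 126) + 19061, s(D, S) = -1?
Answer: √23005 ≈ 151.67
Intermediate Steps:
l = 18990 (l = (55 - 1*126) + 19061 = (55 - 126) + 19061 = -71 + 19061 = 18990)
√(-55*(-72 + s(6, -1)) + l) = √(-55*(-72 - 1) + 18990) = √(-55*(-73) + 18990) = √(4015 + 18990) = √23005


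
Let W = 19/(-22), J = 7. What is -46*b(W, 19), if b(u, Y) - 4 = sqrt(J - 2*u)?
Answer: -184 - 184*sqrt(66)/11 ≈ -319.89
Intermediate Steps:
W = -19/22 (W = 19*(-1/22) = -19/22 ≈ -0.86364)
b(u, Y) = 4 + sqrt(7 - 2*u)
-46*b(W, 19) = -46*(4 + sqrt(7 - 2*(-19/22))) = -46*(4 + sqrt(7 + 19/11)) = -46*(4 + sqrt(96/11)) = -46*(4 + 4*sqrt(66)/11) = -184 - 184*sqrt(66)/11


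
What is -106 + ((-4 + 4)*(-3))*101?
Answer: -106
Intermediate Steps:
-106 + ((-4 + 4)*(-3))*101 = -106 + (0*(-3))*101 = -106 + 0*101 = -106 + 0 = -106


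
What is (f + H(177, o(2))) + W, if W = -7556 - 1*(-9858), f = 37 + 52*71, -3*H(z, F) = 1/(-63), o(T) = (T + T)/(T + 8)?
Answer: 1139860/189 ≈ 6031.0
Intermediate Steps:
o(T) = 2*T/(8 + T) (o(T) = (2*T)/(8 + T) = 2*T/(8 + T))
H(z, F) = 1/189 (H(z, F) = -⅓/(-63) = -⅓*(-1/63) = 1/189)
f = 3729 (f = 37 + 3692 = 3729)
W = 2302 (W = -7556 + 9858 = 2302)
(f + H(177, o(2))) + W = (3729 + 1/189) + 2302 = 704782/189 + 2302 = 1139860/189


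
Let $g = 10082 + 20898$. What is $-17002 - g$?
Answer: $-47982$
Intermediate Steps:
$g = 30980$
$-17002 - g = -17002 - 30980 = -47982$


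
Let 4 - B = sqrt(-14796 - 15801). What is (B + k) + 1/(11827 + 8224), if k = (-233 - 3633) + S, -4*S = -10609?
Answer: -97026785/80204 - I*sqrt(30597) ≈ -1209.8 - 174.92*I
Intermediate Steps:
S = 10609/4 (S = -1/4*(-10609) = 10609/4 ≈ 2652.3)
k = -4855/4 (k = (-233 - 3633) + 10609/4 = -3866 + 10609/4 = -4855/4 ≈ -1213.8)
B = 4 - I*sqrt(30597) (B = 4 - sqrt(-14796 - 15801) = 4 - sqrt(-30597) = 4 - I*sqrt(30597) ≈ 4.0 - 174.92*I)
(B + k) + 1/(11827 + 8224) = ((4 - I*sqrt(30597)) - 4855/4) + 1/(11827 + 8224) = (-4839/4 - I*sqrt(30597)) + 1/20051 = -97026785/80204 - I*sqrt(30597)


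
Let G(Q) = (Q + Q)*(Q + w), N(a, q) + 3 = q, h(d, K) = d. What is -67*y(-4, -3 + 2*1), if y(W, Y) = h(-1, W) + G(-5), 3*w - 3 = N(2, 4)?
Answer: -7169/3 ≈ -2389.7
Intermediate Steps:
N(a, q) = -3 + q
w = 4/3 (w = 1 + (-3 + 4)/3 = 1 + (⅓)*1 = 1 + ⅓ = 4/3 ≈ 1.3333)
G(Q) = 2*Q*(4/3 + Q) (G(Q) = (Q + Q)*(Q + 4/3) = (2*Q)*(4/3 + Q) = 2*Q*(4/3 + Q))
y(W, Y) = 107/3 (y(W, Y) = -1 + (⅔)*(-5)*(4 + 3*(-5)) = -1 + (⅔)*(-5)*(4 - 15) = -1 + (⅔)*(-5)*(-11) = -1 + 110/3 = 107/3)
-67*y(-4, -3 + 2*1) = -67*107/3 = -7169/3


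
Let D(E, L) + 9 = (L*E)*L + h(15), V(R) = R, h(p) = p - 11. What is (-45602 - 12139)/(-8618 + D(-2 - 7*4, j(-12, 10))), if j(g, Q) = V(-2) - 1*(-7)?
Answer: 57741/9373 ≈ 6.1604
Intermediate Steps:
h(p) = -11 + p
j(g, Q) = 5 (j(g, Q) = -2 - 1*(-7) = -2 + 7 = 5)
D(E, L) = -5 + E*L² (D(E, L) = -9 + ((L*E)*L + (-11 + 15)) = -9 + ((E*L)*L + 4) = -9 + (E*L² + 4) = -9 + (4 + E*L²) = -5 + E*L²)
(-45602 - 12139)/(-8618 + D(-2 - 7*4, j(-12, 10))) = (-45602 - 12139)/(-8618 + (-5 + (-2 - 7*4)*5²)) = -57741/(-8618 + (-5 + (-2 - 28)*25)) = -57741/(-8618 + (-5 - 30*25)) = -57741/(-8618 + (-5 - 750)) = -57741/(-8618 - 755) = -57741/(-9373) = -57741*(-1/9373) = 57741/9373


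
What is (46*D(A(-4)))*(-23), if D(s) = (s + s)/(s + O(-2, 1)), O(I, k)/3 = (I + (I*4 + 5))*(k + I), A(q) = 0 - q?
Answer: -8464/19 ≈ -445.47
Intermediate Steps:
A(q) = -q
O(I, k) = 3*(5 + 5*I)*(I + k) (O(I, k) = 3*((I + (I*4 + 5))*(k + I)) = 3*((I + (4*I + 5))*(I + k)) = 3*((I + (5 + 4*I))*(I + k)) = 3*((5 + 5*I)*(I + k)) = 3*(5 + 5*I)*(I + k))
D(s) = 2*s/(15 + s) (D(s) = (s + s)/(s + (15*(-2) + 15*1 + 15*(-2)² + 15*(-2)*1)) = (2*s)/(s + (-30 + 15 + 15*4 - 30)) = (2*s)/(s + (-30 + 15 + 60 - 30)) = (2*s)/(s + 15) = (2*s)/(15 + s) = 2*s/(15 + s))
(46*D(A(-4)))*(-23) = (46*(2*(-1*(-4))/(15 - 1*(-4))))*(-23) = (46*(2*4/(15 + 4)))*(-23) = (46*(2*4/19))*(-23) = (46*(2*4*(1/19)))*(-23) = (46*(8/19))*(-23) = (368/19)*(-23) = -8464/19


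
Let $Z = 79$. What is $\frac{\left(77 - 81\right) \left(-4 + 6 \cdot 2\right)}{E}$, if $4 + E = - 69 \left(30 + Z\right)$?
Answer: $\frac{32}{7525} \approx 0.0042525$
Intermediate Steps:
$E = -7525$ ($E = -4 - 69 \left(30 + 79\right) = -4 - 7521 = -7525$)
$\frac{\left(77 - 81\right) \left(-4 + 6 \cdot 2\right)}{E} = \frac{\left(77 - 81\right) \left(-4 + 6 \cdot 2\right)}{-7525} = - 4 \left(-4 + 12\right) \left(- \frac{1}{7525}\right) = \left(-4\right) 8 \left(- \frac{1}{7525}\right) = \left(-32\right) \left(- \frac{1}{7525}\right) = \frac{32}{7525}$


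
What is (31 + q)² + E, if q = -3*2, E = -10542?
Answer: -9917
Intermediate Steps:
q = -6
(31 + q)² + E = (31 - 6)² - 10542 = 25² - 10542 = 625 - 10542 = -9917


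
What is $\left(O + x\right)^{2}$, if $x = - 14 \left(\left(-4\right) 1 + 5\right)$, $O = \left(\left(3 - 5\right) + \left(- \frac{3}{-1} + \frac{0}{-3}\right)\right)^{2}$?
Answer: $169$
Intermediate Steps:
$O = 1$ ($O = \left(-2 + \left(\left(-3\right) \left(-1\right) + 0 \left(- \frac{1}{3}\right)\right)\right)^{2} = \left(-2 + \left(3 + 0\right)\right)^{2} = \left(-2 + 3\right)^{2} = 1^{2} = 1$)
$x = -14$ ($x = - 14 \left(-4 + 5\right) = \left(-14\right) 1 = -14$)
$\left(O + x\right)^{2} = \left(1 - 14\right)^{2} = \left(-13\right)^{2} = 169$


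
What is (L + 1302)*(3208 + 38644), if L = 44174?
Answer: 1903261552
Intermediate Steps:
(L + 1302)*(3208 + 38644) = (44174 + 1302)*(3208 + 38644) = 45476*41852 = 1903261552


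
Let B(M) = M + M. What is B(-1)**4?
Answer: 16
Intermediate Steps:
B(M) = 2*M
B(-1)**4 = (2*(-1))**4 = (-2)**4 = 16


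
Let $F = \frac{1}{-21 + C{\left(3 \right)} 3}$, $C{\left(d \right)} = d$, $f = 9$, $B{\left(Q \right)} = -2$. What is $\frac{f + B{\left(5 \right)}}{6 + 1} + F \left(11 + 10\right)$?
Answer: $- \frac{3}{4} \approx -0.75$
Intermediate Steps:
$F = - \frac{1}{12}$ ($F = \frac{1}{-21 + 3 \cdot 3} = \frac{1}{-21 + 9} = \frac{1}{-12} = - \frac{1}{12} \approx -0.083333$)
$\frac{f + B{\left(5 \right)}}{6 + 1} + F \left(11 + 10\right) = \frac{9 - 2}{6 + 1} - \frac{11 + 10}{12} = \frac{7}{7} - \frac{7}{4} = 7 \cdot \frac{1}{7} - \frac{7}{4} = 1 - \frac{7}{4} = - \frac{3}{4}$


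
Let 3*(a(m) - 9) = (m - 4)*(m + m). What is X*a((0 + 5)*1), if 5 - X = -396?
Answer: 14837/3 ≈ 4945.7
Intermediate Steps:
X = 401 (X = 5 - 1*(-396) = 5 + 396 = 401)
a(m) = 9 + 2*m*(-4 + m)/3 (a(m) = 9 + ((m - 4)*(m + m))/3 = 9 + ((-4 + m)*(2*m))/3 = 9 + (2*m*(-4 + m))/3 = 9 + 2*m*(-4 + m)/3)
X*a((0 + 5)*1) = 401*(9 - 8*(0 + 5)/3 + 2*((0 + 5)*1)²/3) = 401*(9 - 40/3 + 2*(5*1)²/3) = 401*(9 - 8/3*5 + (⅔)*5²) = 401*(9 - 40/3 + (⅔)*25) = 401*(9 - 40/3 + 50/3) = 401*(37/3) = 14837/3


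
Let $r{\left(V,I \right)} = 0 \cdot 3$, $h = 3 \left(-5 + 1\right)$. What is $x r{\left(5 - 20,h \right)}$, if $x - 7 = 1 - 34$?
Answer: $0$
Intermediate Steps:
$h = -12$ ($h = 3 \left(-4\right) = -12$)
$r{\left(V,I \right)} = 0$
$x = -26$ ($x = 7 + \left(1 - 34\right) = 7 - 33 = -26$)
$x r{\left(5 - 20,h \right)} = \left(-26\right) 0 = 0$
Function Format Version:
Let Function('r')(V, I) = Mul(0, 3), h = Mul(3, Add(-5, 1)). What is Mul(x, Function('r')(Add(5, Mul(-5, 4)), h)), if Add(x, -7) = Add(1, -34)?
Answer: 0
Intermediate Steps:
h = -12 (h = Mul(3, -4) = -12)
Function('r')(V, I) = 0
x = -26 (x = Add(7, Add(1, -34)) = Add(7, -33) = -26)
Mul(x, Function('r')(Add(5, Mul(-5, 4)), h)) = Mul(-26, 0) = 0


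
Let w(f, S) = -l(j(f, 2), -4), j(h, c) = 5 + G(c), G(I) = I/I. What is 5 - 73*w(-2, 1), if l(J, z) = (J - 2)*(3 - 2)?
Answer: 297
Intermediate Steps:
G(I) = 1
j(h, c) = 6 (j(h, c) = 5 + 1 = 6)
l(J, z) = -2 + J (l(J, z) = (-2 + J)*1 = -2 + J)
w(f, S) = -4 (w(f, S) = -(-2 + 6) = -1*4 = -4)
5 - 73*w(-2, 1) = 5 - 73*(-4) = 5 + 292 = 297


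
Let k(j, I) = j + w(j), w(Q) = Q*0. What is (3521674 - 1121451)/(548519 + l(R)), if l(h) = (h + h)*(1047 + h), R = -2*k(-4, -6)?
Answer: 2400223/565399 ≈ 4.2452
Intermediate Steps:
w(Q) = 0
k(j, I) = j (k(j, I) = j + 0 = j)
R = 8 (R = -2*(-4) = 8)
l(h) = 2*h*(1047 + h) (l(h) = (2*h)*(1047 + h) = 2*h*(1047 + h))
(3521674 - 1121451)/(548519 + l(R)) = (3521674 - 1121451)/(548519 + 2*8*(1047 + 8)) = 2400223/(548519 + 2*8*1055) = 2400223/(548519 + 16880) = 2400223/565399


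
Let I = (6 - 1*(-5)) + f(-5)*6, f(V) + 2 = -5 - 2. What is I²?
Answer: 1849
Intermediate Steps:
f(V) = -9 (f(V) = -2 + (-5 - 2) = -2 - 7 = -9)
I = -43 (I = (6 - 1*(-5)) - 9*6 = (6 + 5) - 54 = 11 - 54 = -43)
I² = (-43)² = 1849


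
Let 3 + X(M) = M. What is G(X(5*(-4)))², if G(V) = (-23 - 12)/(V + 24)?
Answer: 1225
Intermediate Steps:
X(M) = -3 + M
G(V) = -35/(24 + V)
G(X(5*(-4)))² = (-35/(24 + (-3 + 5*(-4))))² = (-35/(24 + (-3 - 20)))² = (-35/(24 - 23))² = (-35/1)² = (-35*1)² = (-35)² = 1225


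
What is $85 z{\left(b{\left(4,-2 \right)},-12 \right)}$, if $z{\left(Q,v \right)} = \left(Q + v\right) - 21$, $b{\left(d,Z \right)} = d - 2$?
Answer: $-2635$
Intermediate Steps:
$b{\left(d,Z \right)} = -2 + d$
$z{\left(Q,v \right)} = -21 + Q + v$
$85 z{\left(b{\left(4,-2 \right)},-12 \right)} = 85 \left(-21 + \left(-2 + 4\right) - 12\right) = 85 \left(-21 + 2 - 12\right) = 85 \left(-31\right) = -2635$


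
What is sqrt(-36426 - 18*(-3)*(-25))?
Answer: 4*I*sqrt(2361) ≈ 194.36*I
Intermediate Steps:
sqrt(-36426 - 18*(-3)*(-25)) = sqrt(-36426 + 54*(-25)) = sqrt(-36426 - 1350) = sqrt(-37776) = 4*I*sqrt(2361)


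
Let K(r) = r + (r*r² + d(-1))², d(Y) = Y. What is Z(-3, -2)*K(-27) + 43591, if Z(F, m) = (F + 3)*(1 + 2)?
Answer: 43591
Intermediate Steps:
Z(F, m) = 9 + 3*F (Z(F, m) = (3 + F)*3 = 9 + 3*F)
K(r) = r + (-1 + r³)² (K(r) = r + (r*r² - 1)² = r + (r³ - 1)² = r + (-1 + r³)²)
Z(-3, -2)*K(-27) + 43591 = (9 + 3*(-3))*(-27 + (-1 + (-27)³)²) + 43591 = (9 - 9)*(-27 + (-1 - 19683)²) + 43591 = 0*(-27 + (-19684)²) + 43591 = 0*(-27 + 387459856) + 43591 = 0*387459829 + 43591 = 0 + 43591 = 43591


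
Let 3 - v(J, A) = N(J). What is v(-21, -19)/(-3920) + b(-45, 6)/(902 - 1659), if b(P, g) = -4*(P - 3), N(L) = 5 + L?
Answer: -767023/2967440 ≈ -0.25848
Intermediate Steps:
v(J, A) = -2 - J (v(J, A) = 3 - (5 + J) = 3 + (-5 - J) = -2 - J)
b(P, g) = 12 - 4*P (b(P, g) = -4*(-3 + P) = 12 - 4*P)
v(-21, -19)/(-3920) + b(-45, 6)/(902 - 1659) = (-2 - 1*(-21))/(-3920) + (12 - 4*(-45))/(902 - 1659) = (-2 + 21)*(-1/3920) + (12 + 180)/(-757) = 19*(-1/3920) + 192*(-1/757) = -19/3920 - 192/757 = -767023/2967440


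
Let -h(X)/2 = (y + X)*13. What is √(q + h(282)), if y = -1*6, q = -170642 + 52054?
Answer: 2*I*√31441 ≈ 354.63*I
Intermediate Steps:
q = -118588
y = -6
h(X) = 156 - 26*X (h(X) = -2*(-6 + X)*13 = -2*(-78 + 13*X) = 156 - 26*X)
√(q + h(282)) = √(-118588 + (156 - 26*282)) = √(-118588 + (156 - 7332)) = √(-118588 - 7176) = √(-125764) = 2*I*√31441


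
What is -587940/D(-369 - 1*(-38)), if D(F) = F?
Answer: 587940/331 ≈ 1776.3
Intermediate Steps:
-587940/D(-369 - 1*(-38)) = -587940/(-369 - 1*(-38)) = -587940/(-369 + 38) = -587940/(-331) = -587940*(-1/331) = 587940/331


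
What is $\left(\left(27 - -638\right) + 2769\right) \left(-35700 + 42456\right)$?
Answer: $23200104$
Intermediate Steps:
$\left(\left(27 - -638\right) + 2769\right) \left(-35700 + 42456\right) = \left(\left(27 + 638\right) + 2769\right) 6756 = \left(665 + 2769\right) 6756 = 3434 \cdot 6756 = 23200104$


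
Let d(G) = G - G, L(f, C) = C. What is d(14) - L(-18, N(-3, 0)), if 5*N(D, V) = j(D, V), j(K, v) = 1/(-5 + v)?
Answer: 1/25 ≈ 0.040000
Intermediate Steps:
N(D, V) = 1/(5*(-5 + V))
d(G) = 0
d(14) - L(-18, N(-3, 0)) = 0 - 1/(5*(-5 + 0)) = 0 - 1/(5*(-5)) = 0 - (-1)/(5*5) = 0 - 1*(-1/25) = 0 + 1/25 = 1/25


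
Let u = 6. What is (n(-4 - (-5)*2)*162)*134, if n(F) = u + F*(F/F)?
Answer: 260496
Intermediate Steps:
n(F) = 6 + F (n(F) = 6 + F*(F/F) = 6 + F*1 = 6 + F)
(n(-4 - (-5)*2)*162)*134 = ((6 + (-4 - (-5)*2))*162)*134 = ((6 + (-4 - 1*(-10)))*162)*134 = ((6 + (-4 + 10))*162)*134 = ((6 + 6)*162)*134 = (12*162)*134 = 1944*134 = 260496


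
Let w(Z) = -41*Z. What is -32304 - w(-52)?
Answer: -34436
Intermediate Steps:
-32304 - w(-52) = -32304 - (-41)*(-52) = -32304 - 1*2132 = -32304 - 2132 = -34436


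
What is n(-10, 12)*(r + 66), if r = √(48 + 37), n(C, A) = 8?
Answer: 528 + 8*√85 ≈ 601.76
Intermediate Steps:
r = √85 ≈ 9.2195
n(-10, 12)*(r + 66) = 8*(√85 + 66) = 8*(66 + √85) = 528 + 8*√85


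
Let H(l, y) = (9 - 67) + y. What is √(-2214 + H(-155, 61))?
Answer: I*√2211 ≈ 47.021*I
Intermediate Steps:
H(l, y) = -58 + y
√(-2214 + H(-155, 61)) = √(-2214 + (-58 + 61)) = √(-2214 + 3) = √(-2211) = I*√2211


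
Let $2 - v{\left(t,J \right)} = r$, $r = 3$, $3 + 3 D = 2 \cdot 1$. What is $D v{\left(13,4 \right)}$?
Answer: $\frac{1}{3} \approx 0.33333$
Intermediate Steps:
$D = - \frac{1}{3}$ ($D = -1 + \frac{2 \cdot 1}{3} = -1 + \frac{1}{3} \cdot 2 = -1 + \frac{2}{3} = - \frac{1}{3} \approx -0.33333$)
$v{\left(t,J \right)} = -1$ ($v{\left(t,J \right)} = 2 - 3 = -1$)
$D v{\left(13,4 \right)} = \left(- \frac{1}{3}\right) \left(-1\right) = \frac{1}{3}$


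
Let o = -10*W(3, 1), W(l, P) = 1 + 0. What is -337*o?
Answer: 3370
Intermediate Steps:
W(l, P) = 1
o = -10 (o = -10*1 = -10)
-337*o = -337*(-10) = 3370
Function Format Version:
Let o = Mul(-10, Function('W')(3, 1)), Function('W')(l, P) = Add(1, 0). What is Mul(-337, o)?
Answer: 3370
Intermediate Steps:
Function('W')(l, P) = 1
o = -10 (o = Mul(-10, 1) = -10)
Mul(-337, o) = Mul(-337, -10) = 3370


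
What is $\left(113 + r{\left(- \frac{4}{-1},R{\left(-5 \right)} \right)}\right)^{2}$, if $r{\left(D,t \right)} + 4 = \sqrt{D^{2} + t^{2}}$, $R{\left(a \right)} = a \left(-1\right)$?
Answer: $\left(109 + \sqrt{41}\right)^{2} \approx 13318.0$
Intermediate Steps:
$R{\left(a \right)} = - a$
$r{\left(D,t \right)} = -4 + \sqrt{D^{2} + t^{2}}$
$\left(113 + r{\left(- \frac{4}{-1},R{\left(-5 \right)} \right)}\right)^{2} = \left(113 - \left(4 - \sqrt{\left(- \frac{4}{-1}\right)^{2} + \left(\left(-1\right) \left(-5\right)\right)^{2}}\right)\right)^{2} = \left(113 - \left(4 - \sqrt{\left(\left(-4\right) \left(-1\right)\right)^{2} + 5^{2}}\right)\right)^{2} = \left(113 - \left(4 - \sqrt{4^{2} + 25}\right)\right)^{2} = \left(113 - \left(4 - \sqrt{16 + 25}\right)\right)^{2} = \left(113 - \left(4 - \sqrt{41}\right)\right)^{2} = \left(109 + \sqrt{41}\right)^{2}$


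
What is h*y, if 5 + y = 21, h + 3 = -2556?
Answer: -40944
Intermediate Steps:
h = -2559 (h = -3 - 2556 = -2559)
y = 16 (y = -5 + 21 = 16)
h*y = -2559*16 = -40944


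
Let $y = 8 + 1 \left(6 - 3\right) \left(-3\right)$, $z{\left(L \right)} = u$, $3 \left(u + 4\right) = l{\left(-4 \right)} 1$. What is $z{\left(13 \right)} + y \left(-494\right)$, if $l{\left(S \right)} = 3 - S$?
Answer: $\frac{1477}{3} \approx 492.33$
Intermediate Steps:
$u = - \frac{5}{3}$ ($u = -4 + \frac{\left(3 - -4\right) 1}{3} = -4 + \frac{\left(3 + 4\right) 1}{3} = -4 + \frac{7 \cdot 1}{3} = -4 + \frac{1}{3} \cdot 7 = -4 + \frac{7}{3} = - \frac{5}{3} \approx -1.6667$)
$z{\left(L \right)} = - \frac{5}{3}$
$y = -1$ ($y = 8 + 1 \cdot 3 \left(-3\right) = 8 + 1 \left(-9\right) = 8 - 9 = -1$)
$z{\left(13 \right)} + y \left(-494\right) = - \frac{5}{3} - -494 = - \frac{5}{3} + 494 = \frac{1477}{3}$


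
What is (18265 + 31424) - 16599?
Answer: 33090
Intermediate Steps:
(18265 + 31424) - 16599 = 49689 - 16599 = 33090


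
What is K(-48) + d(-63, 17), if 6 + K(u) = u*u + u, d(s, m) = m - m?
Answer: 2250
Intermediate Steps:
d(s, m) = 0
K(u) = -6 + u + u**2 (K(u) = -6 + (u*u + u) = -6 + (u**2 + u) = -6 + (u + u**2) = -6 + u + u**2)
K(-48) + d(-63, 17) = (-6 - 48 + (-48)**2) + 0 = (-6 - 48 + 2304) + 0 = 2250 + 0 = 2250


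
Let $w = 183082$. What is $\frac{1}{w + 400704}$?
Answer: $\frac{1}{583786} \approx 1.713 \cdot 10^{-6}$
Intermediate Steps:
$\frac{1}{w + 400704} = \frac{1}{183082 + 400704} = \frac{1}{583786}$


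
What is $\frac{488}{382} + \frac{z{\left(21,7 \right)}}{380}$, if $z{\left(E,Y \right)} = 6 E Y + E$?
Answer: $\frac{265193}{72580} \approx 3.6538$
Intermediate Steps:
$z{\left(E,Y \right)} = E + 6 E Y$ ($z{\left(E,Y \right)} = 6 E Y + E = E + 6 E Y$)
$\frac{488}{382} + \frac{z{\left(21,7 \right)}}{380} = \frac{488}{382} + \frac{21 \left(1 + 6 \cdot 7\right)}{380} = 488 \cdot \frac{1}{382} + 21 \left(1 + 42\right) \frac{1}{380} = \frac{244}{191} + 21 \cdot 43 \cdot \frac{1}{380} = \frac{244}{191} + 903 \cdot \frac{1}{380} = \frac{244}{191} + \frac{903}{380} = \frac{265193}{72580}$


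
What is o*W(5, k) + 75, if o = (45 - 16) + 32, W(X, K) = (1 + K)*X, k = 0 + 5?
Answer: 1905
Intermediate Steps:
k = 5
W(X, K) = X*(1 + K)
o = 61 (o = 29 + 32 = 61)
o*W(5, k) + 75 = 61*(5*(1 + 5)) + 75 = 61*(5*6) + 75 = 61*30 + 75 = 1830 + 75 = 1905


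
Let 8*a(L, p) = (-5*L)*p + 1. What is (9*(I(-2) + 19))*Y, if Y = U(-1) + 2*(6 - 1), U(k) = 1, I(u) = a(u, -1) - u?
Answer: 15741/8 ≈ 1967.6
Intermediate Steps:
a(L, p) = 1/8 - 5*L*p/8 (a(L, p) = ((-5*L)*p + 1)/8 = (-5*L*p + 1)/8 = (1 - 5*L*p)/8 = 1/8 - 5*L*p/8)
I(u) = 1/8 - 3*u/8 (I(u) = (1/8 - 5/8*u*(-1)) - u = (1/8 + 5*u/8) - u = 1/8 - 3*u/8)
Y = 11 (Y = 1 + 2*(6 - 1) = 1 + 2*5 = 1 + 10 = 11)
(9*(I(-2) + 19))*Y = (9*((1/8 - 3/8*(-2)) + 19))*11 = (9*((1/8 + 3/4) + 19))*11 = (9*(7/8 + 19))*11 = (9*(159/8))*11 = (1431/8)*11 = 15741/8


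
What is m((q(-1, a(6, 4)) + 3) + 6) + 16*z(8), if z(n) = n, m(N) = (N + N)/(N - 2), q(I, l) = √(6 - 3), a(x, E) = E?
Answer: 3004/23 - 2*√3/23 ≈ 130.46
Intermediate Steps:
q(I, l) = √3
m(N) = 2*N/(-2 + N) (m(N) = (2*N)/(-2 + N) = 2*N/(-2 + N))
m((q(-1, a(6, 4)) + 3) + 6) + 16*z(8) = 2*((√3 + 3) + 6)/(-2 + ((√3 + 3) + 6)) + 16*8 = 2*((3 + √3) + 6)/(-2 + ((3 + √3) + 6)) + 128 = 2*(9 + √3)/(-2 + (9 + √3)) + 128 = 2*(9 + √3)/(7 + √3) + 128 = 128 + 2*(9 + √3)/(7 + √3)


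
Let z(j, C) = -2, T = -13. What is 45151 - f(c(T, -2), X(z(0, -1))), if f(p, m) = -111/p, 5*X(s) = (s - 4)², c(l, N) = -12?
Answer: 180567/4 ≈ 45142.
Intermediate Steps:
X(s) = (-4 + s)²/5 (X(s) = (s - 4)²/5 = (-4 + s)²/5)
45151 - f(c(T, -2), X(z(0, -1))) = 45151 - (-111)/(-12) = 45151 - (-111)*(-1)/12 = 45151 - 1*37/4 = 45151 - 37/4 = 180567/4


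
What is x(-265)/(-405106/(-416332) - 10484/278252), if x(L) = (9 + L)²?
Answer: 949003973951488/13544591253 ≈ 70065.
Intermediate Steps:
x(-265)/(-405106/(-416332) - 10484/278252) = (9 - 265)²/(-405106/(-416332) - 10484/278252) = (-256)²/(-405106*(-1/416332) - 10484*1/278252) = 65536/(202553/208166 - 2621/69563) = 65536/(13544591253/14480651458) = 65536*(14480651458/13544591253) = 949003973951488/13544591253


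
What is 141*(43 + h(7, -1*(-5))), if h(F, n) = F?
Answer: 7050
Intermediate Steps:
141*(43 + h(7, -1*(-5))) = 141*(43 + 7) = 141*50 = 7050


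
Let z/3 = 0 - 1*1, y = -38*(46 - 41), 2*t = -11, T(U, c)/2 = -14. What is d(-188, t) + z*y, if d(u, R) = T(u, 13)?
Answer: 542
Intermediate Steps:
T(U, c) = -28 (T(U, c) = 2*(-14) = -28)
t = -11/2 (t = (1/2)*(-11) = -11/2 ≈ -5.5000)
d(u, R) = -28
y = -190 (y = -38*5 = -190)
z = -3 (z = 3*(0 - 1*1) = 3*(0 - 1) = 3*(-1) = -3)
d(-188, t) + z*y = -28 - 3*(-190) = -28 + 570 = 542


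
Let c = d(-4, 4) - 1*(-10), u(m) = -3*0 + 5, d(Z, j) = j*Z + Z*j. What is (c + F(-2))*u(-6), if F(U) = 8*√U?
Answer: -110 + 40*I*√2 ≈ -110.0 + 56.569*I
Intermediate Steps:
d(Z, j) = 2*Z*j (d(Z, j) = Z*j + Z*j = 2*Z*j)
u(m) = 5 (u(m) = 0 + 5 = 5)
c = -22 (c = 2*(-4)*4 - 1*(-10) = -32 + 10 = -22)
(c + F(-2))*u(-6) = (-22 + 8*√(-2))*5 = (-22 + 8*(I*√2))*5 = (-22 + 8*I*√2)*5 = -110 + 40*I*√2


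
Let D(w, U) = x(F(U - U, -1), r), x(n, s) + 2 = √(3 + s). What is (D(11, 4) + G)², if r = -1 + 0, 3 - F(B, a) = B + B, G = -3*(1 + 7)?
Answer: (26 - √2)² ≈ 604.46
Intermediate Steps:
G = -24 (G = -3*8 = -24)
F(B, a) = 3 - 2*B (F(B, a) = 3 - (B + B) = 3 - 2*B)
r = -1
x(n, s) = -2 + √(3 + s)
D(w, U) = -2 + √2 (D(w, U) = -2 + √(3 - 1) = -2 + √2)
(D(11, 4) + G)² = ((-2 + √2) - 24)² = (-26 + √2)²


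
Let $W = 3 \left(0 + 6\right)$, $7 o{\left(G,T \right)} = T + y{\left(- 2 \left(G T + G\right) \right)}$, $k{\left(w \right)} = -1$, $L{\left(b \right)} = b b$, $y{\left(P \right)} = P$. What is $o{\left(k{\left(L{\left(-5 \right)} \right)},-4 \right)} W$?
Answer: $- \frac{180}{7} \approx -25.714$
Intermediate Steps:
$L{\left(b \right)} = b^{2}$
$o{\left(G,T \right)} = - \frac{2 G}{7} + \frac{T}{7} - \frac{2 G T}{7}$ ($o{\left(G,T \right)} = \frac{T - 2 \left(G T + G\right)}{7} = \frac{T - 2 \left(G + G T\right)}{7} = \frac{T - \left(2 G + 2 G T\right)}{7} = \frac{T - 2 G - 2 G T}{7} = - \frac{2 G}{7} + \frac{T}{7} - \frac{2 G T}{7}$)
$W = 18$ ($W = 3 \cdot 6 = 18$)
$o{\left(k{\left(L{\left(-5 \right)} \right)},-4 \right)} W = \left(\frac{1}{7} \left(-4\right) - - \frac{2 \left(1 - 4\right)}{7}\right) 18 = \left(- \frac{4}{7} - \left(- \frac{2}{7}\right) \left(-3\right)\right) 18 = \left(- \frac{4}{7} - \frac{6}{7}\right) 18 = \left(- \frac{10}{7}\right) 18 = - \frac{180}{7}$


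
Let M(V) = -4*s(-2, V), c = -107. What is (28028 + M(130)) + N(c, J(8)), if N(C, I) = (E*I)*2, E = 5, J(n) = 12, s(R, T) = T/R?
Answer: 28408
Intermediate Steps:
M(V) = 2*V (M(V) = -4*V/(-2) = -4*V*(-1)/2 = -(-2)*V = 2*V)
N(C, I) = 10*I (N(C, I) = (5*I)*2 = 10*I)
(28028 + M(130)) + N(c, J(8)) = (28028 + 2*130) + 10*12 = (28028 + 260) + 120 = 28288 + 120 = 28408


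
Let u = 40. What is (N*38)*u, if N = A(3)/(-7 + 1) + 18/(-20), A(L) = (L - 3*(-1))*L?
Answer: -5928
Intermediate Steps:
A(L) = L*(3 + L) (A(L) = (L + 3)*L = (3 + L)*L = L*(3 + L))
N = -39/10 (N = (3*(3 + 3))/(-7 + 1) + 18/(-20) = (3*6)/(-6) + 18*(-1/20) = 18*(-1/6) - 9/10 = -3 - 9/10 = -39/10 ≈ -3.9000)
(N*38)*u = -39/10*38*40 = -741/5*40 = -5928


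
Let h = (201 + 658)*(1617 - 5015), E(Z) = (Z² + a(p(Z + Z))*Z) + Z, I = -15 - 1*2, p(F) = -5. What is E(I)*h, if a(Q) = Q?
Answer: -1042040874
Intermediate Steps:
I = -17 (I = -15 - 2 = -17)
E(Z) = Z² - 4*Z (E(Z) = (Z² - 5*Z) + Z = Z² - 4*Z)
h = -2918882 (h = 859*(-3398) = -2918882)
E(I)*h = -17*(-4 - 17)*(-2918882) = -17*(-21)*(-2918882) = 357*(-2918882) = -1042040874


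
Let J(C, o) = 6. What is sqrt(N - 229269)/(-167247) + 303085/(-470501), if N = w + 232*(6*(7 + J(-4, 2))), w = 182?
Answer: -303085/470501 - I*sqrt(210991)/167247 ≈ -0.64417 - 0.0027465*I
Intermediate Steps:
N = 18278 (N = 182 + 232*(6*(7 + 6)) = 182 + 232*(6*13) = 182 + 232*78 = 182 + 18096 = 18278)
sqrt(N - 229269)/(-167247) + 303085/(-470501) = sqrt(18278 - 229269)/(-167247) + 303085/(-470501) = sqrt(-210991)*(-1/167247) + 303085*(-1/470501) = (I*sqrt(210991))*(-1/167247) - 303085/470501 = -I*sqrt(210991)/167247 - 303085/470501 = -303085/470501 - I*sqrt(210991)/167247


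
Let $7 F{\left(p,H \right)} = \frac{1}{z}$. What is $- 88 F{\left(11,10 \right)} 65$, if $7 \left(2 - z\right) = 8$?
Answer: $- \frac{2860}{3} \approx -953.33$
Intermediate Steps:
$z = \frac{6}{7}$ ($z = 2 - \frac{8}{7} = \frac{6}{7} \approx 0.85714$)
$F{\left(p,H \right)} = \frac{1}{6}$ ($F{\left(p,H \right)} = \frac{1}{7 \cdot \frac{6}{7}} = \frac{1}{7} \cdot \frac{7}{6} = \frac{1}{6}$)
$- 88 F{\left(11,10 \right)} 65 = \left(-88\right) \frac{1}{6} \cdot 65 = \left(- \frac{44}{3}\right) 65 = - \frac{2860}{3}$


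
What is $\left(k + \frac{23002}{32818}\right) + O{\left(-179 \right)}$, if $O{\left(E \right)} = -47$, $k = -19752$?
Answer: $- \frac{324870290}{16409} \approx -19798.0$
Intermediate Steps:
$\left(k + \frac{23002}{32818}\right) + O{\left(-179 \right)} = \left(-19752 + \frac{23002}{32818}\right) - 47 = \left(-19752 + 23002 \cdot \frac{1}{32818}\right) - 47 = \left(-19752 + \frac{11501}{16409}\right) - 47 = - \frac{324099067}{16409} - 47 = - \frac{324870290}{16409}$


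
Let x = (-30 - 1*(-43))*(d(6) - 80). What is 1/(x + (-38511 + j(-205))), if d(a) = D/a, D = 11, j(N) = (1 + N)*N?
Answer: 6/13757 ≈ 0.00043614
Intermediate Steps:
j(N) = N*(1 + N)
d(a) = 11/a
x = -6097/6 (x = (-30 - 1*(-43))*(11/6 - 80) = (-30 + 43)*(11*(⅙) - 80) = 13*(11/6 - 80) = 13*(-469/6) = -6097/6 ≈ -1016.2)
1/(x + (-38511 + j(-205))) = 1/(-6097/6 + (-38511 - 205*(1 - 205))) = 1/(-6097/6 + (-38511 - 205*(-204))) = 1/(-6097/6 + (-38511 + 41820)) = 1/(-6097/6 + 3309) = 1/(13757/6) = 6/13757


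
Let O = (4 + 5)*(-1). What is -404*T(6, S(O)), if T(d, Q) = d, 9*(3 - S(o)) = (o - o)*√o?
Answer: -2424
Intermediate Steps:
O = -9 (O = 9*(-1) = -9)
S(o) = 3 (S(o) = 3 - (o - o)*√o/9 = 3 - 0*√o = 3 - ⅑*0 = 3 + 0 = 3)
-404*T(6, S(O)) = -404*6 = -2424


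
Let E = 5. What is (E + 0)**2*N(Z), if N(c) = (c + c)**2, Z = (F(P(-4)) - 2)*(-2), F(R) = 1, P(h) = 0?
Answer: 400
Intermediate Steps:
Z = 2 (Z = (1 - 2)*(-2) = -1*(-2) = 2)
N(c) = 4*c**2 (N(c) = (2*c)**2 = 4*c**2)
(E + 0)**2*N(Z) = (5 + 0)**2*(4*2**2) = 5**2*(4*4) = 25*16 = 400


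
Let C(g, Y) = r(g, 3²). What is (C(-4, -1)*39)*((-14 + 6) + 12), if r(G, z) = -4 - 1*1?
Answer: -780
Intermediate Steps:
r(G, z) = -5 (r(G, z) = -4 - 1 = -5)
C(g, Y) = -5
(C(-4, -1)*39)*((-14 + 6) + 12) = (-5*39)*((-14 + 6) + 12) = -195*(-8 + 12) = -195*4 = -780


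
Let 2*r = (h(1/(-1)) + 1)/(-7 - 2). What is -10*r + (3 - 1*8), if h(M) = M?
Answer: -5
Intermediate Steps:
r = 0 (r = ((1/(-1) + 1)/(-7 - 2))/2 = ((-1 + 1)/(-9))/2 = (0*(-1/9))/2 = (1/2)*0 = 0)
-10*r + (3 - 1*8) = -10*0 + (3 - 1*8) = 0 + (3 - 8) = 0 - 5 = -5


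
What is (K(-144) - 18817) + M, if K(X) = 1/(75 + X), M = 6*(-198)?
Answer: -1380346/69 ≈ -20005.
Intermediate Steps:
M = -1188
(K(-144) - 18817) + M = (1/(75 - 144) - 18817) - 1188 = (1/(-69) - 18817) - 1188 = (-1/69 - 18817) - 1188 = -1298374/69 - 1188 = -1380346/69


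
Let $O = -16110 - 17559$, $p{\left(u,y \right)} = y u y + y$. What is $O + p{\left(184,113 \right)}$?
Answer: $2315940$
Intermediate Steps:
$p{\left(u,y \right)} = y + u y^{2}$ ($p{\left(u,y \right)} = u y y + y = u y^{2} + y = y + u y^{2}$)
$O = -33669$ ($O = -16110 - 17559 = -33669$)
$O + p{\left(184,113 \right)} = -33669 + 113 \left(1 + 184 \cdot 113\right) = -33669 + 113 \left(1 + 20792\right) = -33669 + 113 \cdot 20793 = -33669 + 2349609 = 2315940$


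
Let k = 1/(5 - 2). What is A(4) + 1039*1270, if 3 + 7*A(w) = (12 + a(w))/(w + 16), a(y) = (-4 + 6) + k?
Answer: 554202463/420 ≈ 1.3195e+6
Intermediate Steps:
k = 1/3 ≈ 0.33333
a(y) = 7/3 (a(y) = (-4 + 6) + 1/3 = 2 + 1/3 = 7/3)
A(w) = -3/7 + 43/(21*(16 + w)) (A(w) = -3/7 + ((12 + 7/3)/(w + 16))/7 = -3/7 + (43/(3*(16 + w)))/7 = -3/7 + 43/(21*(16 + w)))
A(4) + 1039*1270 = (-101 - 9*4)/(21*(16 + 4)) + 1039*1270 = (1/21)*(-101 - 36)/20 + 1319530 = (1/21)*(1/20)*(-137) + 1319530 = -137/420 + 1319530 = 554202463/420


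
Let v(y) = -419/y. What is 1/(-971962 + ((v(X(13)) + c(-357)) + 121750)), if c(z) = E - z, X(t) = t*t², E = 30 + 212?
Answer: -2197/1866600180 ≈ -1.1770e-6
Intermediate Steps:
E = 242
X(t) = t³
c(z) = 242 - z
1/(-971962 + ((v(X(13)) + c(-357)) + 121750)) = 1/(-971962 + ((-419/(13³) + (242 - 1*(-357))) + 121750)) = 1/(-971962 + ((-419/2197 + (242 + 357)) + 121750)) = 1/(-971962 + ((-419*1/2197 + 599) + 121750)) = 1/(-971962 + ((-419/2197 + 599) + 121750)) = 1/(-971962 + (1315584/2197 + 121750)) = 1/(-971962 + 268800334/2197) = 1/(-1866600180/2197) = -2197/1866600180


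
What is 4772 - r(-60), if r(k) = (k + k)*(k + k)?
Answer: -9628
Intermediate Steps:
r(k) = 4*k² (r(k) = (2*k)*(2*k) = 4*k²)
4772 - r(-60) = 4772 - 4*(-60)² = 4772 - 4*3600 = 4772 - 1*14400 = 4772 - 14400 = -9628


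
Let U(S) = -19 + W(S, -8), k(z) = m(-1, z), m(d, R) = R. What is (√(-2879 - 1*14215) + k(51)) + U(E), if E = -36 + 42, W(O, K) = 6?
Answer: 38 + I*√17094 ≈ 38.0 + 130.74*I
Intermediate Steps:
k(z) = z
E = 6
U(S) = -13 (U(S) = -19 + 6 = -13)
(√(-2879 - 1*14215) + k(51)) + U(E) = (√(-2879 - 1*14215) + 51) - 13 = (√(-2879 - 14215) + 51) - 13 = (√(-17094) + 51) - 13 = (I*√17094 + 51) - 13 = (51 + I*√17094) - 13 = 38 + I*√17094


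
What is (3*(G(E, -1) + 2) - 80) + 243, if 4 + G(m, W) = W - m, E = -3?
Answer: 163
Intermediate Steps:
G(m, W) = -4 + W - m (G(m, W) = -4 + (W - m) = -4 + W - m)
(3*(G(E, -1) + 2) - 80) + 243 = (3*((-4 - 1 - 1*(-3)) + 2) - 80) + 243 = (3*((-4 - 1 + 3) + 2) - 80) + 243 = (3*(-2 + 2) - 80) + 243 = (3*0 - 80) + 243 = (0 - 80) + 243 = -80 + 243 = 163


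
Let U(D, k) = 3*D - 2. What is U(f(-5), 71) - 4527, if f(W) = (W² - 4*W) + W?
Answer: -4409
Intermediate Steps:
f(W) = W² - 3*W
U(D, k) = -2 + 3*D
U(f(-5), 71) - 4527 = (-2 + 3*(-5*(-3 - 5))) - 4527 = (-2 + 3*(-5*(-8))) - 4527 = (-2 + 3*40) - 4527 = (-2 + 120) - 4527 = 118 - 4527 = -4409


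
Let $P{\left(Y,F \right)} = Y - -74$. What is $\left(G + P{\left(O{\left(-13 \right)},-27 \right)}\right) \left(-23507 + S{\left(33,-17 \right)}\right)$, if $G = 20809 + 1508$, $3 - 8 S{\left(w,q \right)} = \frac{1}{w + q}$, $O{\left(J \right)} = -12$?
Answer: $- \frac{67335031771}{128} \approx -5.2605 \cdot 10^{8}$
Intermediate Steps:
$P{\left(Y,F \right)} = 74 + Y$ ($P{\left(Y,F \right)} = Y + 74 = 74 + Y$)
$S{\left(w,q \right)} = \frac{3}{8} - \frac{1}{8 \left(q + w\right)}$ ($S{\left(w,q \right)} = \frac{3}{8} - \frac{1}{8 \left(w + q\right)} = \frac{3}{8} - \frac{1}{8 \left(q + w\right)}$)
$G = 22317$
$\left(G + P{\left(O{\left(-13 \right)},-27 \right)}\right) \left(-23507 + S{\left(33,-17 \right)}\right) = \left(22317 + \left(74 - 12\right)\right) \left(-23507 + \frac{-1 + 3 \left(-17\right) + 3 \cdot 33}{8 \left(-17 + 33\right)}\right) = \left(22317 + 62\right) \left(-23507 + \frac{-1 - 51 + 99}{8 \cdot 16}\right) = 22379 \left(-23507 + \frac{1}{8} \cdot \frac{1}{16} \cdot 47\right) = 22379 \left(-23507 + \frac{47}{128}\right) = 22379 \left(- \frac{3008849}{128}\right) = - \frac{67335031771}{128}$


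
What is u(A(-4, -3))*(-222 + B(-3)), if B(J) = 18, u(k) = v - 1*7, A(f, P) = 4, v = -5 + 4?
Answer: 1632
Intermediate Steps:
v = -1
u(k) = -8 (u(k) = -1 - 1*7 = -1 - 7 = -8)
u(A(-4, -3))*(-222 + B(-3)) = -8*(-222 + 18) = -8*(-204) = 1632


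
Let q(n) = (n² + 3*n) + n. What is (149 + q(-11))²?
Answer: 51076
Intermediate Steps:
q(n) = n² + 4*n
(149 + q(-11))² = (149 - 11*(4 - 11))² = (149 - 11*(-7))² = (149 + 77)² = 226² = 51076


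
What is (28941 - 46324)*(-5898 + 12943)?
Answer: -122463235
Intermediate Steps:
(28941 - 46324)*(-5898 + 12943) = -17383*7045 = -122463235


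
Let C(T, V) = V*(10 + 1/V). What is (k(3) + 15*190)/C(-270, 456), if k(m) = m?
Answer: 2853/4561 ≈ 0.62552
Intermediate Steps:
(k(3) + 15*190)/C(-270, 456) = (3 + 15*190)/(1 + 10*456) = (3 + 2850)/(1 + 4560) = 2853/4561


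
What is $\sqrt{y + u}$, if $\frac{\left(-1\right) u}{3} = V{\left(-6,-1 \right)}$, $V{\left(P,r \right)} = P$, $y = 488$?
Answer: $\sqrt{506} \approx 22.494$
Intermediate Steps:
$u = 18$ ($u = \left(-3\right) \left(-6\right) = 18$)
$\sqrt{y + u} = \sqrt{488 + 18} = \sqrt{506}$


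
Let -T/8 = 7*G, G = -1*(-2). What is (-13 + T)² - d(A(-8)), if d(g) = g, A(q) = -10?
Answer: 15635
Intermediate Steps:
G = 2
T = -112 (T = -56*2 = -8*14 = -112)
(-13 + T)² - d(A(-8)) = (-13 - 112)² - 1*(-10) = (-125)² + 10 = 15625 + 10 = 15635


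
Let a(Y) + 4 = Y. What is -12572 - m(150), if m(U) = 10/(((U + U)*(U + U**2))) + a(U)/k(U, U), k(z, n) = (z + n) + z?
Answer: -2847631487/226500 ≈ -12572.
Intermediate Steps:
k(z, n) = n + 2*z (k(z, n) = (n + z) + z = n + 2*z)
a(Y) = -4 + Y
m(U) = 5/(U*(U + U**2)) + (-4 + U)/(3*U) (m(U) = 10/(((U + U)*(U + U**2))) + (-4 + U)/(U + 2*U) = 10/(((2*U)*(U + U**2))) + (-4 + U)/((3*U)) = 10/((2*U*(U + U**2))) + (-4 + U)*(1/(3*U)) = 10*(1/(2*U*(U + U**2))) + (-4 + U)/(3*U) = 5/(U*(U + U**2)) + (-4 + U)/(3*U))
-12572 - m(150) = -12572 - (15 + 150*(-4 + 150) + 150**2*(-4 + 150))/(3*150**2*(1 + 150)) = -12572 - (15 + 150*146 + 22500*146)/(3*22500*151) = -12572 - (15 + 21900 + 3285000)/(3*22500*151) = -12572 - 3306915/(3*22500*151) = -12572 - 1*73487/226500 = -12572 - 73487/226500 = -2847631487/226500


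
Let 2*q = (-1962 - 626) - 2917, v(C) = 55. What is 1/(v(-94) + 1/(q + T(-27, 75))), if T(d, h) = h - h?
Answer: 5505/302773 ≈ 0.018182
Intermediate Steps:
T(d, h) = 0
q = -5505/2 (q = ((-1962 - 626) - 2917)/2 = (-2588 - 2917)/2 = (½)*(-5505) = -5505/2 ≈ -2752.5)
1/(v(-94) + 1/(q + T(-27, 75))) = 1/(55 + 1/(-5505/2 + 0)) = 1/(55 + 1/(-5505/2)) = 1/(55 - 2/5505) = 1/(302773/5505) = 5505/302773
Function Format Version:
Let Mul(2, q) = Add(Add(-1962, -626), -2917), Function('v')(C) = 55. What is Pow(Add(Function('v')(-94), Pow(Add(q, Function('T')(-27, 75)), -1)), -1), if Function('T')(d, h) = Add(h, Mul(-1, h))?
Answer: Rational(5505, 302773) ≈ 0.018182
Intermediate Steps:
Function('T')(d, h) = 0
q = Rational(-5505, 2) (q = Mul(Rational(1, 2), Add(Add(-1962, -626), -2917)) = Mul(Rational(1, 2), Add(-2588, -2917)) = Mul(Rational(1, 2), -5505) = Rational(-5505, 2) ≈ -2752.5)
Pow(Add(Function('v')(-94), Pow(Add(q, Function('T')(-27, 75)), -1)), -1) = Pow(Add(55, Pow(Add(Rational(-5505, 2), 0), -1)), -1) = Pow(Add(55, Pow(Rational(-5505, 2), -1)), -1) = Pow(Add(55, Rational(-2, 5505)), -1) = Pow(Rational(302773, 5505), -1) = Rational(5505, 302773)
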